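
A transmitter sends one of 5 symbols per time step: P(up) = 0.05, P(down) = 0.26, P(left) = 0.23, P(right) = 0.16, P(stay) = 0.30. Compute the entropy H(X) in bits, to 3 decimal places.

2.153 bits

H = −Σ pᵢ log₂ pᵢ.
−0.05·log₂(0.05) = 0.2161
−0.26·log₂(0.26) = 0.5053
−0.23·log₂(0.23) = 0.4877
−0.16·log₂(0.16) = 0.4230
−0.30·log₂(0.30) = 0.5211
Sum ≈ 2.1532 → 2.153 bits.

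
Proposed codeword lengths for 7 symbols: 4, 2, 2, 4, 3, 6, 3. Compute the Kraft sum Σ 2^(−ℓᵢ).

With common denominator 2^6 = 64: Σ 2^(−ℓᵢ) = 4/64 + 16/64 + 16/64 + 4/64 + 8/64 + 1/64 + 8/64 = 57/64 = 0.890625.

0.890625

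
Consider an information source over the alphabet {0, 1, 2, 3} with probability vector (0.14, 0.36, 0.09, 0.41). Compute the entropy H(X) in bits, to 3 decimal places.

1.768 bits

H = −Σ pᵢ log₂ pᵢ.
−0.14·log₂(0.14) = 0.3971
−0.36·log₂(0.36) = 0.5306
−0.09·log₂(0.09) = 0.3127
−0.41·log₂(0.41) = 0.5274
Sum ≈ 1.7678 → 1.768 bits.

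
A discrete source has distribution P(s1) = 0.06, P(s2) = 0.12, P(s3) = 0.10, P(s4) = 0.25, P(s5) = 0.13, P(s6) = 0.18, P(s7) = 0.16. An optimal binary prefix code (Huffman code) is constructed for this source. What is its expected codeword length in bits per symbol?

Repeatedly combine the two least-probable nodes; the expected code length is the sum of the merged weights.
merge 3/50 + 1/10 → 4/25
merge 3/25 + 13/100 → 1/4
merge 4/25 + 4/25 → 8/25
merge 9/50 + 1/4 → 43/100
merge 1/4 + 8/25 → 57/100
merge 43/100 + 57/100 → 1
L = 4/25 + 1/4 + 8/25 + 43/100 + 57/100 + 1 = 273/100 = 2.73 bits/symbol.

2.73 bits/symbol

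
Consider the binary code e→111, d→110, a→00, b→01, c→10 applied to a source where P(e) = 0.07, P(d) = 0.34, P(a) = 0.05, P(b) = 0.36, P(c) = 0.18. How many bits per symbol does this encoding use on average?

2.41 bits/symbol

L̄ = Σ pᵢ·ℓᵢ = 0.07·3 + 0.34·3 + 0.05·2 + 0.36·2 + 0.18·2 = 2.41 bits/symbol.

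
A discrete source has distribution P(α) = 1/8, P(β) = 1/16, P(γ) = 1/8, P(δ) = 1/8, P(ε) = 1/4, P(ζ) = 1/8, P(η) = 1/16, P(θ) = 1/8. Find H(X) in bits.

2.875 bits

Each probability is a power of 1/2, so log₂(1/p) is an integer.
H = Σ p·log₂(1/p) = 1/8·3 + 1/16·4 + 1/8·3 + 1/8·3 + 1/4·2 + 1/8·3 + 1/16·4 + 1/8·3 = 2.875 bits.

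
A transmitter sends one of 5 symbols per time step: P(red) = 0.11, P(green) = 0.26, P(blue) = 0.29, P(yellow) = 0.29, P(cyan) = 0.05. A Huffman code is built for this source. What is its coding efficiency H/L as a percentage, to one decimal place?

97.6%

Entropy H = −Σ p log₂ p ≈ 2.1075 bits.
Huffman merges: 1/20+11/100→4/25; 4/25+13/50→21/50; 29/100+29/100→29/50; 21/50+29/50→1. L = 54/25 ≈ 2.1600.
Efficiency = H/L = 2.1075/2.1600 = 97.6%.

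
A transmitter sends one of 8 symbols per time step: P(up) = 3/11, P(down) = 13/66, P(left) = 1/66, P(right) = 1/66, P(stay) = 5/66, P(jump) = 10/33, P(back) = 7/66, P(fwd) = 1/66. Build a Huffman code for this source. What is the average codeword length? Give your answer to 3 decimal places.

Repeatedly combine the two least-probable nodes; the expected code length is the sum of the merged weights.
merge 1/66 + 1/66 → 1/33
merge 1/66 + 1/33 → 1/22
merge 1/22 + 5/66 → 4/33
merge 7/66 + 4/33 → 5/22
merge 13/66 + 5/22 → 14/33
merge 3/11 + 10/33 → 19/33
merge 14/33 + 19/33 → 1
L = 1/33 + 1/22 + 4/33 + 5/22 + 14/33 + 19/33 + 1 = 80/33 ≈ 2.424 bits/symbol.

2.424 bits/symbol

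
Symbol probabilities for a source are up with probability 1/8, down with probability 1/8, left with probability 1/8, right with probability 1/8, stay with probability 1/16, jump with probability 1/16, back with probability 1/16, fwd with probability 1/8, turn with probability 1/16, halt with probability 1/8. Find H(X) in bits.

3.25 bits

Each probability is a power of 1/2, so log₂(1/p) is an integer.
H = Σ p·log₂(1/p) = 1/8·3 + 1/8·3 + 1/8·3 + 1/8·3 + 1/16·4 + 1/16·4 + 1/16·4 + 1/8·3 + 1/16·4 + 1/8·3 = 3.25 bits.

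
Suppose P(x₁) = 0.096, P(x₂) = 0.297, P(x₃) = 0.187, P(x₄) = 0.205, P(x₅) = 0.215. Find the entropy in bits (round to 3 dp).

H = −Σ pᵢ log₂ pᵢ.
−0.096·log₂(0.096) = 0.3246
−0.297·log₂(0.297) = 0.5202
−0.187·log₂(0.187) = 0.4523
−0.205·log₂(0.205) = 0.4687
−0.215·log₂(0.215) = 0.4768
Sum ≈ 2.2426 → 2.243 bits.

2.243 bits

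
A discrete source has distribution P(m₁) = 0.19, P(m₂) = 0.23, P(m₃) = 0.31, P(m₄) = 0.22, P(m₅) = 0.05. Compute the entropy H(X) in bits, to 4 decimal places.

H = −Σ pᵢ log₂ pᵢ.
−0.19·log₂(0.19) = 0.4552
−0.23·log₂(0.23) = 0.4877
−0.31·log₂(0.31) = 0.5238
−0.22·log₂(0.22) = 0.4806
−0.05·log₂(0.05) = 0.2161
Sum ≈ 2.1634 → 2.1634 bits.

2.1634 bits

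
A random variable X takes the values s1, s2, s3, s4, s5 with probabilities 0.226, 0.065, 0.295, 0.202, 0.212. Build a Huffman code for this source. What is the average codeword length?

2.267 bits/symbol

Repeatedly combine the two least-probable nodes; the expected code length is the sum of the merged weights.
merge 13/200 + 101/500 → 267/1000
merge 53/250 + 113/500 → 219/500
merge 267/1000 + 59/200 → 281/500
merge 219/500 + 281/500 → 1
L = 267/1000 + 219/500 + 281/500 + 1 = 2267/1000 = 2.267 bits/symbol.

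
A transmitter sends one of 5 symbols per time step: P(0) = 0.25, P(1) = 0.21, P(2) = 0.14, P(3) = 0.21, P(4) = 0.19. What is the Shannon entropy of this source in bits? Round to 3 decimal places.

H = −Σ pᵢ log₂ pᵢ.
−0.25·log₂(0.25) = 0.5000
−0.21·log₂(0.21) = 0.4728
−0.14·log₂(0.14) = 0.3971
−0.21·log₂(0.21) = 0.4728
−0.19·log₂(0.19) = 0.4552
Sum ≈ 2.2980 → 2.298 bits.

2.298 bits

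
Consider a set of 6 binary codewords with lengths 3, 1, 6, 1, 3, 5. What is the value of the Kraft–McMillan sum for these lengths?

With common denominator 2^6 = 64: Σ 2^(−ℓᵢ) = 8/64 + 32/64 + 1/64 + 32/64 + 8/64 + 2/64 = 83/64 = 1.296875.

1.296875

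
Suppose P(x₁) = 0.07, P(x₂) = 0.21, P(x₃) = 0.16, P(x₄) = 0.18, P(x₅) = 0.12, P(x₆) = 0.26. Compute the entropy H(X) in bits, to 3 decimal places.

2.482 bits

H = −Σ pᵢ log₂ pᵢ.
−0.07·log₂(0.07) = 0.2686
−0.21·log₂(0.21) = 0.4728
−0.16·log₂(0.16) = 0.4230
−0.18·log₂(0.18) = 0.4453
−0.12·log₂(0.12) = 0.3671
−0.26·log₂(0.26) = 0.5053
Sum ≈ 2.4821 → 2.482 bits.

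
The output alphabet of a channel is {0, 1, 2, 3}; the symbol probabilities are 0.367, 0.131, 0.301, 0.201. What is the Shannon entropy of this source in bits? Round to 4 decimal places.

H = −Σ pᵢ log₂ pᵢ.
−0.367·log₂(0.367) = 0.5307
−0.131·log₂(0.131) = 0.3841
−0.301·log₂(0.301) = 0.5214
−0.201·log₂(0.201) = 0.4653
Sum ≈ 1.9015 → 1.9015 bits.

1.9015 bits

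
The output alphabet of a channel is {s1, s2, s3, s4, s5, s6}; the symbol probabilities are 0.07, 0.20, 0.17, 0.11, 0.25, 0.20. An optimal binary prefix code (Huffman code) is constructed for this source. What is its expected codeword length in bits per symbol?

Repeatedly combine the two least-probable nodes; the expected code length is the sum of the merged weights.
merge 7/100 + 11/100 → 9/50
merge 17/100 + 9/50 → 7/20
merge 1/5 + 1/5 → 2/5
merge 1/4 + 7/20 → 3/5
merge 2/5 + 3/5 → 1
L = 9/50 + 7/20 + 2/5 + 3/5 + 1 = 253/100 = 2.53 bits/symbol.

2.53 bits/symbol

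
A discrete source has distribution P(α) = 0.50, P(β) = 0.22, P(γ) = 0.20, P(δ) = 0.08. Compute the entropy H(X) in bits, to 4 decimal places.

1.7365 bits

H = −Σ pᵢ log₂ pᵢ.
−0.50·log₂(0.50) = 0.5000
−0.22·log₂(0.22) = 0.4806
−0.20·log₂(0.20) = 0.4644
−0.08·log₂(0.08) = 0.2915
Sum ≈ 1.7365 → 1.7365 bits.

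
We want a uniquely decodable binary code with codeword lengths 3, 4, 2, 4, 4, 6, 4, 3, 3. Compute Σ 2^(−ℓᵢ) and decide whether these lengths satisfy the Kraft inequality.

0.890625; yes

With common denominator 2^6 = 64: Σ 2^(−ℓᵢ) = 8/64 + 4/64 + 16/64 + 4/64 + 4/64 + 1/64 + 4/64 + 8/64 + 8/64 = 57/64 = 0.890625.
Kraft's inequality requires Σ ≤ 1; here Σ = 0.890625 ≤ 1, so such a prefix code exists.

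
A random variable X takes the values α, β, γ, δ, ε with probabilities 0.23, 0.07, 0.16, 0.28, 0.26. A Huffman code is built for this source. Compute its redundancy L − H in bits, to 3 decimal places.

Entropy H = −Σ p log₂ p ≈ 2.1987 bits.
Huffman merges: 7/100+4/25→23/100; 23/100+23/100→23/50; 13/50+7/25→27/50; 23/50+27/50→1. L = 223/100 ≈ 2.2300.
L − H = 2.2300 − 2.1987 = 0.031 bits.

0.031 bits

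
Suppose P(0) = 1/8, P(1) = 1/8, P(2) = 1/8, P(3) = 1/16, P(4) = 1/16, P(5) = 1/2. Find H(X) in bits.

2.125 bits

Each probability is a power of 1/2, so log₂(1/p) is an integer.
H = Σ p·log₂(1/p) = 1/8·3 + 1/8·3 + 1/8·3 + 1/16·4 + 1/16·4 + 1/2·1 = 2.125 bits.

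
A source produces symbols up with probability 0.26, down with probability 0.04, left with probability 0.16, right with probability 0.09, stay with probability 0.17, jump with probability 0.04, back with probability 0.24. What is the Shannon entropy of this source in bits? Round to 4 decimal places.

2.5412 bits

H = −Σ pᵢ log₂ pᵢ.
−0.26·log₂(0.26) = 0.5053
−0.04·log₂(0.04) = 0.1858
−0.16·log₂(0.16) = 0.4230
−0.09·log₂(0.09) = 0.3127
−0.17·log₂(0.17) = 0.4346
−0.04·log₂(0.04) = 0.1858
−0.24·log₂(0.24) = 0.4941
Sum ≈ 2.5412 → 2.5412 bits.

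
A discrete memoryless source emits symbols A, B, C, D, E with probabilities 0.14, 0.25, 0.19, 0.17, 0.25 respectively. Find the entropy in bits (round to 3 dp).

H = −Σ pᵢ log₂ pᵢ.
−0.14·log₂(0.14) = 0.3971
−0.25·log₂(0.25) = 0.5000
−0.19·log₂(0.19) = 0.4552
−0.17·log₂(0.17) = 0.4346
−0.25·log₂(0.25) = 0.5000
Sum ≈ 2.2869 → 2.287 bits.

2.287 bits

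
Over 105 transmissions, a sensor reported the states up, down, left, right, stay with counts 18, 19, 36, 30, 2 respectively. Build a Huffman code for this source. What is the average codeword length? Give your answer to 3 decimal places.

Probabilities are the counts divided by 105.
Repeatedly combine the two least-probable nodes; the expected code length is the sum of the merged weights.
merge 2/105 + 6/35 → 4/21
merge 19/105 + 4/21 → 13/35
merge 2/7 + 12/35 → 22/35
merge 13/35 + 22/35 → 1
L = 4/21 + 13/35 + 22/35 + 1 = 46/21 ≈ 2.190 bits/symbol.

2.190 bits/symbol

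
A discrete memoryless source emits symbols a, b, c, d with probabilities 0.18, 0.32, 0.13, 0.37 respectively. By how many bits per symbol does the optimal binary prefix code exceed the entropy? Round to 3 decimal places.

0.055 bits

Entropy H = −Σ p log₂ p ≈ 1.8847 bits.
Huffman merges: 13/100+9/50→31/100; 31/100+8/25→63/100; 37/100+63/100→1. L = 97/50 ≈ 1.9400.
L − H = 1.9400 − 1.8847 = 0.055 bits.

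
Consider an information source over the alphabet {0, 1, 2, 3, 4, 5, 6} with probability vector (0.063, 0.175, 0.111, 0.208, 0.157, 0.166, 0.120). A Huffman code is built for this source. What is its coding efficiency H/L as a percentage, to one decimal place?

Entropy H = −Σ p log₂ p ≈ 2.7310 bits.
Huffman merges: 63/1000+111/1000→87/500; 3/25+157/1000→277/1000; 83/500+87/500→17/50; 7/40+26/125→383/1000; 277/1000+17/50→617/1000; 383/1000+617/1000→1. L = 2791/1000 ≈ 2.7910.
Efficiency = H/L = 2.7310/2.7910 = 97.9%.

97.9%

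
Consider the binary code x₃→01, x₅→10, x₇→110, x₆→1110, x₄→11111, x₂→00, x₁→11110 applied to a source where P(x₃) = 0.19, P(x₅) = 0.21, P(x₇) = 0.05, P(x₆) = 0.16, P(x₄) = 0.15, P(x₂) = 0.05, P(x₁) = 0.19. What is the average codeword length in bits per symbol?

3.39 bits/symbol

L̄ = Σ pᵢ·ℓᵢ = 0.19·2 + 0.21·2 + 0.05·3 + 0.16·4 + 0.15·5 + 0.05·2 + 0.19·5 = 3.39 bits/symbol.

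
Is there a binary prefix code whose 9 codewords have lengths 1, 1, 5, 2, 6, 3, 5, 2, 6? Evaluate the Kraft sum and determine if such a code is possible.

With common denominator 2^6 = 64: Σ 2^(−ℓᵢ) = 32/64 + 32/64 + 2/64 + 16/64 + 1/64 + 8/64 + 2/64 + 16/64 + 1/64 = 110/64 = 1.71875.
Kraft's inequality requires Σ ≤ 1; here Σ = 1.71875 > 1, so no such prefix code exists.

1.71875; no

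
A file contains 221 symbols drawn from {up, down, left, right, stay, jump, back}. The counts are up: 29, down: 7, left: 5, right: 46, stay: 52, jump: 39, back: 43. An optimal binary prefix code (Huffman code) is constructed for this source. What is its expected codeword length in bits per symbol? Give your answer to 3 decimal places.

2.602 bits/symbol

Probabilities are the counts divided by 221.
Repeatedly combine the two least-probable nodes; the expected code length is the sum of the merged weights.
merge 5/221 + 7/221 → 12/221
merge 12/221 + 29/221 → 41/221
merge 3/17 + 41/221 → 80/221
merge 43/221 + 46/221 → 89/221
merge 4/17 + 80/221 → 132/221
merge 89/221 + 132/221 → 1
L = 12/221 + 41/221 + 80/221 + 89/221 + 132/221 + 1 = 575/221 ≈ 2.602 bits/symbol.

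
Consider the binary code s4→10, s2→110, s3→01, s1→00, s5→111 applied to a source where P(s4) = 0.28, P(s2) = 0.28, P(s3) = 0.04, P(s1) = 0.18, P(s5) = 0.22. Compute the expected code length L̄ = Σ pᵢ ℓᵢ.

L̄ = Σ pᵢ·ℓᵢ = 0.28·2 + 0.28·3 + 0.04·2 + 0.18·2 + 0.22·3 = 2.5 bits/symbol.

2.5 bits/symbol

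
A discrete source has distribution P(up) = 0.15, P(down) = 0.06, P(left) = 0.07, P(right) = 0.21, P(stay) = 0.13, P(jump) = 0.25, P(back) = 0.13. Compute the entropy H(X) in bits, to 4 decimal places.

2.6607 bits

H = −Σ pᵢ log₂ pᵢ.
−0.15·log₂(0.15) = 0.4105
−0.06·log₂(0.06) = 0.2435
−0.07·log₂(0.07) = 0.2686
−0.21·log₂(0.21) = 0.4728
−0.13·log₂(0.13) = 0.3826
−0.25·log₂(0.25) = 0.5000
−0.13·log₂(0.13) = 0.3826
Sum ≈ 2.6607 → 2.6607 bits.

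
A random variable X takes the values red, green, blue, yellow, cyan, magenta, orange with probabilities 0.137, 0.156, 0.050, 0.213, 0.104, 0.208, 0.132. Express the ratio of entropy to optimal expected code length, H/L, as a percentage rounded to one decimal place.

Entropy H = −Σ p log₂ p ≈ 2.6987 bits.
Huffman merges: 1/20+13/125→77/500; 33/250+137/1000→269/1000; 77/500+39/250→31/100; 26/125+213/1000→421/1000; 269/1000+31/100→579/1000; 421/1000+579/1000→1. L = 2733/1000 ≈ 2.7330.
Efficiency = H/L = 2.6987/2.7330 = 98.7%.

98.7%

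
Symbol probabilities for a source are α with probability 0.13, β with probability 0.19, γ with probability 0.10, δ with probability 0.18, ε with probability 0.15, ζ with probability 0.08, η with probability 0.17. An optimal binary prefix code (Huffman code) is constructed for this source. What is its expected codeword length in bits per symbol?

2.81 bits/symbol

Repeatedly combine the two least-probable nodes; the expected code length is the sum of the merged weights.
merge 2/25 + 1/10 → 9/50
merge 13/100 + 3/20 → 7/25
merge 17/100 + 9/50 → 7/20
merge 9/50 + 19/100 → 37/100
merge 7/25 + 7/20 → 63/100
merge 37/100 + 63/100 → 1
L = 9/50 + 7/25 + 7/20 + 37/100 + 63/100 + 1 = 281/100 = 2.81 bits/symbol.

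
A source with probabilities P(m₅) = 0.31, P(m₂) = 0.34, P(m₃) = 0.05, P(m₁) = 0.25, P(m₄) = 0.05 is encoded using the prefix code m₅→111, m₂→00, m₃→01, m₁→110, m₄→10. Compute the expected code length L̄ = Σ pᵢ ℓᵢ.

L̄ = Σ pᵢ·ℓᵢ = 0.31·3 + 0.34·2 + 0.05·2 + 0.25·3 + 0.05·2 = 2.56 bits/symbol.

2.56 bits/symbol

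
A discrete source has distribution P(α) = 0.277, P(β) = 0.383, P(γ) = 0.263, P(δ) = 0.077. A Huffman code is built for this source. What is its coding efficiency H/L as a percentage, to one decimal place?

Entropy H = −Σ p log₂ p ≈ 1.8349 bits.
Huffman merges: 77/1000+263/1000→17/50; 277/1000+17/50→617/1000; 383/1000+617/1000→1. L = 1957/1000 ≈ 1.9570.
Efficiency = H/L = 1.8349/1.9570 = 93.8%.

93.8%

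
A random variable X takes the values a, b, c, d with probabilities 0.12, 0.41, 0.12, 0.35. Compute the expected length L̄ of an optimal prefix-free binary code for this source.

Repeatedly combine the two least-probable nodes; the expected code length is the sum of the merged weights.
merge 3/25 + 3/25 → 6/25
merge 6/25 + 7/20 → 59/100
merge 41/100 + 59/100 → 1
L = 6/25 + 59/100 + 1 = 183/100 = 1.83 bits/symbol.

1.83 bits/symbol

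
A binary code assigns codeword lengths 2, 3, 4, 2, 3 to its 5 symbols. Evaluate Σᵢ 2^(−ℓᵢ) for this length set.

0.8125

With common denominator 2^4 = 16: Σ 2^(−ℓᵢ) = 4/16 + 2/16 + 1/16 + 4/16 + 2/16 = 13/16 = 0.8125.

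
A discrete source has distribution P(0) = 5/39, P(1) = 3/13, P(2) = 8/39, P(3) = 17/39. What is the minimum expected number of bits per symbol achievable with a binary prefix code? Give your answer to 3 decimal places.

1.897 bits/symbol

Repeatedly combine the two least-probable nodes; the expected code length is the sum of the merged weights.
merge 5/39 + 8/39 → 1/3
merge 3/13 + 1/3 → 22/39
merge 17/39 + 22/39 → 1
L = 1/3 + 22/39 + 1 = 74/39 ≈ 1.897 bits/symbol.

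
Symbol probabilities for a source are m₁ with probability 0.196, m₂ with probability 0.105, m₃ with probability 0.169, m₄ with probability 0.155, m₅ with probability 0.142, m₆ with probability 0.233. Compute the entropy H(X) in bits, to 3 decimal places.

H = −Σ pᵢ log₂ pᵢ.
−0.196·log₂(0.196) = 0.4608
−0.105·log₂(0.105) = 0.3414
−0.169·log₂(0.169) = 0.4335
−0.155·log₂(0.155) = 0.4169
−0.142·log₂(0.142) = 0.3999
−0.233·log₂(0.233) = 0.4897
Sum ≈ 2.5421 → 2.542 bits.

2.542 bits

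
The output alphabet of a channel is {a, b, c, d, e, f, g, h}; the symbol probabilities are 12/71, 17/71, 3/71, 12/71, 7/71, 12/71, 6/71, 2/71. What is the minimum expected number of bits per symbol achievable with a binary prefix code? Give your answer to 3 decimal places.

2.817 bits/symbol

Repeatedly combine the two least-probable nodes; the expected code length is the sum of the merged weights.
merge 2/71 + 3/71 → 5/71
merge 5/71 + 6/71 → 11/71
merge 7/71 + 11/71 → 18/71
merge 12/71 + 12/71 → 24/71
merge 12/71 + 17/71 → 29/71
merge 18/71 + 24/71 → 42/71
merge 29/71 + 42/71 → 1
L = 5/71 + 11/71 + 18/71 + 24/71 + 29/71 + 42/71 + 1 = 200/71 ≈ 2.817 bits/symbol.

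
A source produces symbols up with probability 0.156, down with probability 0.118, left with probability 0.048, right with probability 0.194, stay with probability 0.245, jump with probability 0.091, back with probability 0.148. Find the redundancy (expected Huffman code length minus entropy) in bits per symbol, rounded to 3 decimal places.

Entropy H = −Σ p log₂ p ≈ 2.6710 bits.
Huffman merges: 6/125+91/1000→139/1000; 59/500+139/1000→257/1000; 37/250+39/250→38/125; 97/500+49/200→439/1000; 257/1000+38/125→561/1000; 439/1000+561/1000→1. L = 27/10 ≈ 2.7000.
L − H = 2.7000 − 2.6710 = 0.029 bits.

0.029 bits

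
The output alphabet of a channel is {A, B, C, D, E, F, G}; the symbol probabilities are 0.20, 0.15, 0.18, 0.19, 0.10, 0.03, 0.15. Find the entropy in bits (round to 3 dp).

2.670 bits

H = −Σ pᵢ log₂ pᵢ.
−0.20·log₂(0.20) = 0.4644
−0.15·log₂(0.15) = 0.4105
−0.18·log₂(0.18) = 0.4453
−0.19·log₂(0.19) = 0.4552
−0.10·log₂(0.10) = 0.3322
−0.03·log₂(0.03) = 0.1518
−0.15·log₂(0.15) = 0.4105
Sum ≈ 2.6700 → 2.670 bits.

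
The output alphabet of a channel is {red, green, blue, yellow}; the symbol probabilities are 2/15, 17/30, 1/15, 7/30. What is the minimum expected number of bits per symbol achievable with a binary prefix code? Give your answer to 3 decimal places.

1.633 bits/symbol

Repeatedly combine the two least-probable nodes; the expected code length is the sum of the merged weights.
merge 1/15 + 2/15 → 1/5
merge 1/5 + 7/30 → 13/30
merge 13/30 + 17/30 → 1
L = 1/5 + 13/30 + 1 = 49/30 ≈ 1.633 bits/symbol.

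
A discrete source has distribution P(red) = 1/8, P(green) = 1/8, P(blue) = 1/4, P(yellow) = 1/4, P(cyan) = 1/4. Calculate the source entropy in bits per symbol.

2.25 bits

Each probability is a power of 1/2, so log₂(1/p) is an integer.
H = Σ p·log₂(1/p) = 1/8·3 + 1/8·3 + 1/4·2 + 1/4·2 + 1/4·2 = 2.25 bits.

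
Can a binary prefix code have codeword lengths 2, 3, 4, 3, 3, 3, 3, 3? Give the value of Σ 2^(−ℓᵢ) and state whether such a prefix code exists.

1.0625; no

With common denominator 2^4 = 16: Σ 2^(−ℓᵢ) = 4/16 + 2/16 + 1/16 + 2/16 + 2/16 + 2/16 + 2/16 + 2/16 = 17/16 = 1.0625.
Kraft's inequality requires Σ ≤ 1; here Σ = 1.0625 > 1, so no such prefix code exists.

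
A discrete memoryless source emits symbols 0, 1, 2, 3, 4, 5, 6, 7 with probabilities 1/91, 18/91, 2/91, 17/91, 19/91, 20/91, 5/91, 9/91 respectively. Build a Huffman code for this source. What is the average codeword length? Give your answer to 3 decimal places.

2.681 bits/symbol

Repeatedly combine the two least-probable nodes; the expected code length is the sum of the merged weights.
merge 1/91 + 2/91 → 3/91
merge 3/91 + 5/91 → 8/91
merge 8/91 + 9/91 → 17/91
merge 17/91 + 17/91 → 34/91
merge 18/91 + 19/91 → 37/91
merge 20/91 + 34/91 → 54/91
merge 37/91 + 54/91 → 1
L = 3/91 + 8/91 + 17/91 + 34/91 + 37/91 + 54/91 + 1 = 244/91 ≈ 2.681 bits/symbol.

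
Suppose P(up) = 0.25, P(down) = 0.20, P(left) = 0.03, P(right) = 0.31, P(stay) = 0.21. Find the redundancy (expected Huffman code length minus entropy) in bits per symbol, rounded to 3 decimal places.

Entropy H = −Σ p log₂ p ≈ 2.1128 bits.
Huffman merges: 3/100+1/5→23/100; 21/100+23/100→11/25; 1/4+31/100→14/25; 11/25+14/25→1. L = 223/100 ≈ 2.2300.
L − H = 2.2300 − 2.1128 = 0.117 bits.

0.117 bits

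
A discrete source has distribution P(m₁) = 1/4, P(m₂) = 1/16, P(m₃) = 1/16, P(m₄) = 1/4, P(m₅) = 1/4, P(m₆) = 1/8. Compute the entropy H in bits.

2.375 bits

Each probability is a power of 1/2, so log₂(1/p) is an integer.
H = Σ p·log₂(1/p) = 1/4·2 + 1/16·4 + 1/16·4 + 1/4·2 + 1/4·2 + 1/8·3 = 2.375 bits.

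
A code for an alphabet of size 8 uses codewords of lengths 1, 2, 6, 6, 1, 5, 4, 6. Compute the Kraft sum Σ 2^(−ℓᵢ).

1.390625

With common denominator 2^6 = 64: Σ 2^(−ℓᵢ) = 32/64 + 16/64 + 1/64 + 1/64 + 32/64 + 2/64 + 4/64 + 1/64 = 89/64 = 1.390625.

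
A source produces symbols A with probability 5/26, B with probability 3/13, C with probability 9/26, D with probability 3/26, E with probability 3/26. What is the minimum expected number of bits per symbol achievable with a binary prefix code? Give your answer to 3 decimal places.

Repeatedly combine the two least-probable nodes; the expected code length is the sum of the merged weights.
merge 3/26 + 3/26 → 3/13
merge 5/26 + 3/13 → 11/26
merge 3/13 + 9/26 → 15/26
merge 11/26 + 15/26 → 1
L = 3/13 + 11/26 + 15/26 + 1 = 29/13 ≈ 2.231 bits/symbol.

2.231 bits/symbol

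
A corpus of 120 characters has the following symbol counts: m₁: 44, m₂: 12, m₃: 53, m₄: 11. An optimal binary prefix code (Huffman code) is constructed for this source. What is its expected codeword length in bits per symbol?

Probabilities are the counts divided by 120.
Repeatedly combine the two least-probable nodes; the expected code length is the sum of the merged weights.
merge 11/120 + 1/10 → 23/120
merge 23/120 + 11/30 → 67/120
merge 53/120 + 67/120 → 1
L = 23/120 + 67/120 + 1 = 7/4 = 1.75 bits/symbol.

1.75 bits/symbol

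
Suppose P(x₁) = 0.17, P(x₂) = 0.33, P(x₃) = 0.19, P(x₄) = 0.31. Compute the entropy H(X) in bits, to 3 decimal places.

H = −Σ pᵢ log₂ pᵢ.
−0.17·log₂(0.17) = 0.4346
−0.33·log₂(0.33) = 0.5278
−0.19·log₂(0.19) = 0.4552
−0.31·log₂(0.31) = 0.5238
Sum ≈ 1.9414 → 1.941 bits.

1.941 bits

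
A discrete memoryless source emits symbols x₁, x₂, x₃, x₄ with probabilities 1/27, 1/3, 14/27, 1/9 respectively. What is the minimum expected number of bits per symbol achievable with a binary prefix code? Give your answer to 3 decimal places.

1.630 bits/symbol

Repeatedly combine the two least-probable nodes; the expected code length is the sum of the merged weights.
merge 1/27 + 1/9 → 4/27
merge 4/27 + 1/3 → 13/27
merge 13/27 + 14/27 → 1
L = 4/27 + 13/27 + 1 = 44/27 ≈ 1.630 bits/symbol.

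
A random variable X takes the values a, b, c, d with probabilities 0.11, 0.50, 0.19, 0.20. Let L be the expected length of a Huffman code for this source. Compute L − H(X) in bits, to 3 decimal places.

Entropy H = −Σ p log₂ p ≈ 1.7699 bits.
Huffman merges: 11/100+19/100→3/10; 1/5+3/10→1/2; 1/2+1/2→1. L = 9/5 ≈ 1.8000.
L − H = 1.8000 − 1.7699 = 0.030 bits.

0.030 bits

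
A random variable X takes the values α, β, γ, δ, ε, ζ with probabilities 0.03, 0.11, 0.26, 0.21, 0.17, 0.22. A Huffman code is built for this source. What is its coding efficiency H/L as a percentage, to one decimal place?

97.8%

Entropy H = −Σ p log₂ p ≈ 2.3953 bits.
Huffman merges: 3/100+11/100→7/50; 7/50+17/100→31/100; 21/100+11/50→43/100; 13/50+31/100→57/100; 43/100+57/100→1. L = 49/20 ≈ 2.4500.
Efficiency = H/L = 2.3953/2.4500 = 97.8%.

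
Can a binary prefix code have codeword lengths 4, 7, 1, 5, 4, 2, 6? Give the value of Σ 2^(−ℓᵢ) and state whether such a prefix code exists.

With common denominator 2^7 = 128: Σ 2^(−ℓᵢ) = 8/128 + 1/128 + 64/128 + 4/128 + 8/128 + 32/128 + 2/128 = 119/128 = 0.9296875.
Kraft's inequality requires Σ ≤ 1; here Σ = 0.9296875 ≤ 1, so such a prefix code exists.

0.9296875; yes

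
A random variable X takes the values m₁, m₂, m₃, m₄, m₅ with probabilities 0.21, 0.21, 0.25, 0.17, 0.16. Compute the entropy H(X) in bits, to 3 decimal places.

2.303 bits

H = −Σ pᵢ log₂ pᵢ.
−0.21·log₂(0.21) = 0.4728
−0.21·log₂(0.21) = 0.4728
−0.25·log₂(0.25) = 0.5000
−0.17·log₂(0.17) = 0.4346
−0.16·log₂(0.16) = 0.4230
Sum ≈ 2.3033 → 2.303 bits.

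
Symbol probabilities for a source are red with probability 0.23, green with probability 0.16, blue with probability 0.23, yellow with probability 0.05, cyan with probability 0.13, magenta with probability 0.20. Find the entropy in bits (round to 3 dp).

2.461 bits

H = −Σ pᵢ log₂ pᵢ.
−0.23·log₂(0.23) = 0.4877
−0.16·log₂(0.16) = 0.4230
−0.23·log₂(0.23) = 0.4877
−0.05·log₂(0.05) = 0.2161
−0.13·log₂(0.13) = 0.3826
−0.20·log₂(0.20) = 0.4644
Sum ≈ 2.4615 → 2.461 bits.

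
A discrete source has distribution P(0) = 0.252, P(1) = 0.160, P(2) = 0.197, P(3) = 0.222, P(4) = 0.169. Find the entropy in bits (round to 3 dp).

2.301 bits

H = −Σ pᵢ log₂ pᵢ.
−0.252·log₂(0.252) = 0.5011
−0.160·log₂(0.160) = 0.4230
−0.197·log₂(0.197) = 0.4617
−0.222·log₂(0.222) = 0.4820
−0.169·log₂(0.169) = 0.4335
Sum ≈ 2.3013 → 2.301 bits.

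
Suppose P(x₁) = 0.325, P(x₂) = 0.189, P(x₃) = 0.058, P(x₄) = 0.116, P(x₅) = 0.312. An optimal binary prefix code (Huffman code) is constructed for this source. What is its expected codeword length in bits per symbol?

Repeatedly combine the two least-probable nodes; the expected code length is the sum of the merged weights.
merge 29/500 + 29/250 → 87/500
merge 87/500 + 189/1000 → 363/1000
merge 39/125 + 13/40 → 637/1000
merge 363/1000 + 637/1000 → 1
L = 87/500 + 363/1000 + 637/1000 + 1 = 1087/500 = 2.174 bits/symbol.

2.174 bits/symbol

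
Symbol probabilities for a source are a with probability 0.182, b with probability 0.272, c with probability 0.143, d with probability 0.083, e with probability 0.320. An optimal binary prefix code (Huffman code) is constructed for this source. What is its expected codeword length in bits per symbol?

Repeatedly combine the two least-probable nodes; the expected code length is the sum of the merged weights.
merge 83/1000 + 143/1000 → 113/500
merge 91/500 + 113/500 → 51/125
merge 34/125 + 8/25 → 74/125
merge 51/125 + 74/125 → 1
L = 113/500 + 51/125 + 74/125 + 1 = 1113/500 = 2.226 bits/symbol.

2.226 bits/symbol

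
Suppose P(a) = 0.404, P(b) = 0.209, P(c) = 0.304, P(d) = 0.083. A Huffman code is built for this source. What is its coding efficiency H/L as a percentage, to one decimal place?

Entropy H = −Σ p log₂ p ≈ 1.8205 bits.
Huffman merges: 83/1000+209/1000→73/250; 73/250+38/125→149/250; 101/250+149/250→1. L = 236/125 ≈ 1.8880.
Efficiency = H/L = 1.8205/1.8880 = 96.4%.

96.4%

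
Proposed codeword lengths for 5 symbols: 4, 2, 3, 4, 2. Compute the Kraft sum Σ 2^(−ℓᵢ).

0.75

With common denominator 2^4 = 16: Σ 2^(−ℓᵢ) = 1/16 + 4/16 + 2/16 + 1/16 + 4/16 = 12/16 = 0.75.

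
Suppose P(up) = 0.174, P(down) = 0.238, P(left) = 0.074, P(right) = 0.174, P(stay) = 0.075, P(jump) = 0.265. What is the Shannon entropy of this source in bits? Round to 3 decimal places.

H = −Σ pᵢ log₂ pᵢ.
−0.174·log₂(0.174) = 0.4390
−0.238·log₂(0.238) = 0.4929
−0.074·log₂(0.074) = 0.2780
−0.174·log₂(0.174) = 0.4390
−0.075·log₂(0.075) = 0.2803
−0.265·log₂(0.265) = 0.5077
Sum ≈ 2.4368 → 2.437 bits.

2.437 bits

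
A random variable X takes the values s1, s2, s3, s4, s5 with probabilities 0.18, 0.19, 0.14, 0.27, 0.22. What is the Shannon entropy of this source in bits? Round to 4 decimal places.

2.2882 bits

H = −Σ pᵢ log₂ pᵢ.
−0.18·log₂(0.18) = 0.4453
−0.19·log₂(0.19) = 0.4552
−0.14·log₂(0.14) = 0.3971
−0.27·log₂(0.27) = 0.5100
−0.22·log₂(0.22) = 0.4806
Sum ≈ 2.2882 → 2.2882 bits.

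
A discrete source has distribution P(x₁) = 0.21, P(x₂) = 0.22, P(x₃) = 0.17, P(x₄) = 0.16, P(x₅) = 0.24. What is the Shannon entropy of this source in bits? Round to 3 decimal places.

H = −Σ pᵢ log₂ pᵢ.
−0.21·log₂(0.21) = 0.4728
−0.22·log₂(0.22) = 0.4806
−0.17·log₂(0.17) = 0.4346
−0.16·log₂(0.16) = 0.4230
−0.24·log₂(0.24) = 0.4941
Sum ≈ 2.3051 → 2.305 bits.

2.305 bits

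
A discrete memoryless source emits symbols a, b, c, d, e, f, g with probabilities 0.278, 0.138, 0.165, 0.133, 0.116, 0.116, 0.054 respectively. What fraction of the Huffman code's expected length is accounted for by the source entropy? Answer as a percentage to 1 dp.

98.2%

Entropy H = −Σ p log₂ p ≈ 2.6721 bits.
Huffman merges: 27/500+29/250→17/100; 29/250+133/1000→249/1000; 69/500+33/200→303/1000; 17/100+249/1000→419/1000; 139/500+303/1000→581/1000; 419/1000+581/1000→1. L = 1361/500 ≈ 2.7220.
Efficiency = H/L = 2.6721/2.7220 = 98.2%.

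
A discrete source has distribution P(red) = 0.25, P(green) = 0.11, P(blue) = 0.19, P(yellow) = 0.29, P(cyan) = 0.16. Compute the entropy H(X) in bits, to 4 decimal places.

2.2464 bits

H = −Σ pᵢ log₂ pᵢ.
−0.25·log₂(0.25) = 0.5000
−0.11·log₂(0.11) = 0.3503
−0.19·log₂(0.19) = 0.4552
−0.29·log₂(0.29) = 0.5179
−0.16·log₂(0.16) = 0.4230
Sum ≈ 2.2464 → 2.2464 bits.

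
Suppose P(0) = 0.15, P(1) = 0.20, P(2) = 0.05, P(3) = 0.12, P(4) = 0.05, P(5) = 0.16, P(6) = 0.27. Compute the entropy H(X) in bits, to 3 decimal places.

H = −Σ pᵢ log₂ pᵢ.
−0.15·log₂(0.15) = 0.4105
−0.20·log₂(0.20) = 0.4644
−0.05·log₂(0.05) = 0.2161
−0.12·log₂(0.12) = 0.3671
−0.05·log₂(0.05) = 0.2161
−0.16·log₂(0.16) = 0.4230
−0.27·log₂(0.27) = 0.5100
Sum ≈ 2.6072 → 2.607 bits.

2.607 bits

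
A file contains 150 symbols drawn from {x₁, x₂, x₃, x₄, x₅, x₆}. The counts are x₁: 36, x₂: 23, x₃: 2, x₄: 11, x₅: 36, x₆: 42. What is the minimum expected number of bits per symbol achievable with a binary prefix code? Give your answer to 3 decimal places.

Probabilities are the counts divided by 150.
Repeatedly combine the two least-probable nodes; the expected code length is the sum of the merged weights.
merge 1/75 + 11/150 → 13/150
merge 13/150 + 23/150 → 6/25
merge 6/25 + 6/25 → 12/25
merge 6/25 + 7/25 → 13/25
merge 12/25 + 13/25 → 1
L = 13/150 + 6/25 + 12/25 + 13/25 + 1 = 349/150 ≈ 2.327 bits/symbol.

2.327 bits/symbol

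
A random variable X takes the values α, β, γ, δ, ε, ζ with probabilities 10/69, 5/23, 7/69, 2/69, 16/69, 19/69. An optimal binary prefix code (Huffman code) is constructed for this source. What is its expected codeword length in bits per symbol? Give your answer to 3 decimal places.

2.406 bits/symbol

Repeatedly combine the two least-probable nodes; the expected code length is the sum of the merged weights.
merge 2/69 + 7/69 → 3/23
merge 3/23 + 10/69 → 19/69
merge 5/23 + 16/69 → 31/69
merge 19/69 + 19/69 → 38/69
merge 31/69 + 38/69 → 1
L = 3/23 + 19/69 + 31/69 + 38/69 + 1 = 166/69 ≈ 2.406 bits/symbol.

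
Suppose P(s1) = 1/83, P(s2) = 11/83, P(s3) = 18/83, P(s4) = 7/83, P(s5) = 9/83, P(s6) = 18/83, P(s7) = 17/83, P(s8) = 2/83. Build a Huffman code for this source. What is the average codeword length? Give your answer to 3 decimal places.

Repeatedly combine the two least-probable nodes; the expected code length is the sum of the merged weights.
merge 1/83 + 2/83 → 3/83
merge 3/83 + 7/83 → 10/83
merge 9/83 + 10/83 → 19/83
merge 11/83 + 17/83 → 28/83
merge 18/83 + 18/83 → 36/83
merge 19/83 + 28/83 → 47/83
merge 36/83 + 47/83 → 1
L = 3/83 + 10/83 + 19/83 + 28/83 + 36/83 + 47/83 + 1 = 226/83 ≈ 2.723 bits/symbol.

2.723 bits/symbol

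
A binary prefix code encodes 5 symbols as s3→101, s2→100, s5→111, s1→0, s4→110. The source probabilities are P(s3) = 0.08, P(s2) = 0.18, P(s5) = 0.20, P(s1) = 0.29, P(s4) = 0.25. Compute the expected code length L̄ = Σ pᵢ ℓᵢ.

2.42 bits/symbol

L̄ = Σ pᵢ·ℓᵢ = 0.08·3 + 0.18·3 + 0.20·3 + 0.29·1 + 0.25·3 = 2.42 bits/symbol.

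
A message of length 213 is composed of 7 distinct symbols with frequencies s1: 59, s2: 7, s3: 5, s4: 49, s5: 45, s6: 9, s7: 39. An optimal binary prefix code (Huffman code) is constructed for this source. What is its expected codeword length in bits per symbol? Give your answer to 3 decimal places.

2.437 bits/symbol

Probabilities are the counts divided by 213.
Repeatedly combine the two least-probable nodes; the expected code length is the sum of the merged weights.
merge 5/213 + 7/213 → 4/71
merge 3/71 + 4/71 → 7/71
merge 7/71 + 13/71 → 20/71
merge 15/71 + 49/213 → 94/213
merge 59/213 + 20/71 → 119/213
merge 94/213 + 119/213 → 1
L = 4/71 + 7/71 + 20/71 + 94/213 + 119/213 + 1 = 173/71 ≈ 2.437 bits/symbol.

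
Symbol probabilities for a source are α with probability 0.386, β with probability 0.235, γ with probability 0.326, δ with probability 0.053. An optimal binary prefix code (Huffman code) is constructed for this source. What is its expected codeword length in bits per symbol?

Repeatedly combine the two least-probable nodes; the expected code length is the sum of the merged weights.
merge 53/1000 + 47/200 → 36/125
merge 36/125 + 163/500 → 307/500
merge 193/500 + 307/500 → 1
L = 36/125 + 307/500 + 1 = 951/500 = 1.902 bits/symbol.

1.902 bits/symbol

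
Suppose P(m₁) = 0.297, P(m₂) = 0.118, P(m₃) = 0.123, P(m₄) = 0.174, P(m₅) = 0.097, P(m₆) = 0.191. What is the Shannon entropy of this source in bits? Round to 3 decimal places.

2.477 bits

H = −Σ pᵢ log₂ pᵢ.
−0.297·log₂(0.297) = 0.5202
−0.118·log₂(0.118) = 0.3638
−0.123·log₂(0.123) = 0.3719
−0.174·log₂(0.174) = 0.4390
−0.097·log₂(0.097) = 0.3265
−0.191·log₂(0.191) = 0.4562
Sum ≈ 2.4775 → 2.477 bits.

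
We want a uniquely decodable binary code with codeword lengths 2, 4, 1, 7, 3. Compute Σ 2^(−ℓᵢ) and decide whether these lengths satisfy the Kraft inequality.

With common denominator 2^7 = 128: Σ 2^(−ℓᵢ) = 32/128 + 8/128 + 64/128 + 1/128 + 16/128 = 121/128 = 0.9453125.
Kraft's inequality requires Σ ≤ 1; here Σ = 0.9453125 ≤ 1, so such a prefix code exists.

0.9453125; yes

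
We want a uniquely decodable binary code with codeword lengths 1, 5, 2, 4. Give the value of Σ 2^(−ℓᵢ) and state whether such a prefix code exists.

0.84375; yes

With common denominator 2^5 = 32: Σ 2^(−ℓᵢ) = 16/32 + 1/32 + 8/32 + 2/32 = 27/32 = 0.84375.
Kraft's inequality requires Σ ≤ 1; here Σ = 0.84375 ≤ 1, so such a prefix code exists.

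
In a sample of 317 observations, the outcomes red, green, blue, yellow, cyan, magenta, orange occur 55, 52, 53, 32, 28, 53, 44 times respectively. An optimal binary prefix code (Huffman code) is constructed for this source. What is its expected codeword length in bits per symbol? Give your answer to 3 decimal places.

Probabilities are the counts divided by 317.
Repeatedly combine the two least-probable nodes; the expected code length is the sum of the merged weights.
merge 28/317 + 32/317 → 60/317
merge 44/317 + 52/317 → 96/317
merge 53/317 + 53/317 → 106/317
merge 55/317 + 60/317 → 115/317
merge 96/317 + 106/317 → 202/317
merge 115/317 + 202/317 → 1
L = 60/317 + 96/317 + 106/317 + 115/317 + 202/317 + 1 = 896/317 ≈ 2.826 bits/symbol.

2.826 bits/symbol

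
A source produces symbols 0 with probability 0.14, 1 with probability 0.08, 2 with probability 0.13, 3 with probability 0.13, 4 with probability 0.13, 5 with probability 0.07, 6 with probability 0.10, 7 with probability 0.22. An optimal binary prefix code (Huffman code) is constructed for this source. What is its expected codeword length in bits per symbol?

2.93 bits/symbol

Repeatedly combine the two least-probable nodes; the expected code length is the sum of the merged weights.
merge 7/100 + 2/25 → 3/20
merge 1/10 + 13/100 → 23/100
merge 13/100 + 13/100 → 13/50
merge 7/50 + 3/20 → 29/100
merge 11/50 + 23/100 → 9/20
merge 13/50 + 29/100 → 11/20
merge 9/20 + 11/20 → 1
L = 3/20 + 23/100 + 13/50 + 29/100 + 9/20 + 11/20 + 1 = 293/100 = 2.93 bits/symbol.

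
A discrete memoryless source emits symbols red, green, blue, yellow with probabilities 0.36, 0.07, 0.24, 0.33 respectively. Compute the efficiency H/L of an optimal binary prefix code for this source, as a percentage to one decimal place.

93.4%

Entropy H = −Σ p log₂ p ≈ 1.8211 bits.
Huffman merges: 7/100+6/25→31/100; 31/100+33/100→16/25; 9/25+16/25→1. L = 39/20 ≈ 1.9500.
Efficiency = H/L = 1.8211/1.9500 = 93.4%.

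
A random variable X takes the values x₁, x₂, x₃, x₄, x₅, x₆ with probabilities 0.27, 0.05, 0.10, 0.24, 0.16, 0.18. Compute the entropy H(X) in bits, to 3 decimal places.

2.421 bits

H = −Σ pᵢ log₂ pᵢ.
−0.27·log₂(0.27) = 0.5100
−0.05·log₂(0.05) = 0.2161
−0.10·log₂(0.10) = 0.3322
−0.24·log₂(0.24) = 0.4941
−0.16·log₂(0.16) = 0.4230
−0.18·log₂(0.18) = 0.4453
Sum ≈ 2.4208 → 2.421 bits.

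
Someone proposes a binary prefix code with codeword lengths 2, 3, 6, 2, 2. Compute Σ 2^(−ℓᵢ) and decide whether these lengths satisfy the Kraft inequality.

0.890625; yes

With common denominator 2^6 = 64: Σ 2^(−ℓᵢ) = 16/64 + 8/64 + 1/64 + 16/64 + 16/64 = 57/64 = 0.890625.
Kraft's inequality requires Σ ≤ 1; here Σ = 0.890625 ≤ 1, so such a prefix code exists.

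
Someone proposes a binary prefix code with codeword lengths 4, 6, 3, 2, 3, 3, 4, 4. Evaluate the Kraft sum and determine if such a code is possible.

0.828125; yes

With common denominator 2^6 = 64: Σ 2^(−ℓᵢ) = 4/64 + 1/64 + 8/64 + 16/64 + 8/64 + 8/64 + 4/64 + 4/64 = 53/64 = 0.828125.
Kraft's inequality requires Σ ≤ 1; here Σ = 0.828125 ≤ 1, so such a prefix code exists.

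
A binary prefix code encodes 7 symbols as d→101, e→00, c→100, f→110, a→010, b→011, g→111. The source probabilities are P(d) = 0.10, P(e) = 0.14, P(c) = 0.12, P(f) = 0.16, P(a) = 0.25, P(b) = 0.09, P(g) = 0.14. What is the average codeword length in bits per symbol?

L̄ = Σ pᵢ·ℓᵢ = 0.10·3 + 0.14·2 + 0.12·3 + 0.16·3 + 0.25·3 + 0.09·3 + 0.14·3 = 2.86 bits/symbol.

2.86 bits/symbol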